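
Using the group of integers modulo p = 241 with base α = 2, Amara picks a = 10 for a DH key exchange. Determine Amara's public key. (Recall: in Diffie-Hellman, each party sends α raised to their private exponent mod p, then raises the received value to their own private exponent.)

60

Public value = 2^10 mod 241.
2^1 ≡ 2 (mod 241)
2^2 = (2^1)^2 ≡ 2^2 = 4 ≡ 4 (mod 241)
2^4 = (2^2)^2 ≡ 4^2 = 16 ≡ 16 (mod 241)
2^8 = (2^4)^2 ≡ 16^2 = 256 ≡ 15 (mod 241)
2^10 = 2^8 · 2^2 ≡ 15 · 4 ≡ 60 (mod 241).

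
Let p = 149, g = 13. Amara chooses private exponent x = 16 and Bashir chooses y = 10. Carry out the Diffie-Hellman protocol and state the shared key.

Bashir sends B = g^y mod p = 13^10 mod 149.
13^1 ≡ 13 (mod 149)
13^2 = (13^1)^2 ≡ 13^2 = 169 ≡ 20 (mod 149)
13^4 = (13^2)^2 ≡ 20^2 = 400 ≡ 102 (mod 149)
13^8 = (13^4)^2 ≡ 102^2 = 10404 ≡ 123 (mod 149)
13^10 = 13^8 · 13^2 ≡ 123 · 20 ≡ 76 (mod 149).
So B = 76. Amara then computes K = B^x mod p = 76^16 mod 149.
76^1 ≡ 76 (mod 149)
76^2 = (76^1)^2 ≡ 76^2 = 5776 ≡ 114 (mod 149)
76^4 = (76^2)^2 ≡ 114^2 = 12996 ≡ 33 (mod 149)
76^8 = (76^4)^2 ≡ 33^2 = 1089 ≡ 46 (mod 149)
76^16 = (76^8)^2 ≡ 46^2 = 2116 ≡ 30 (mod 149)

30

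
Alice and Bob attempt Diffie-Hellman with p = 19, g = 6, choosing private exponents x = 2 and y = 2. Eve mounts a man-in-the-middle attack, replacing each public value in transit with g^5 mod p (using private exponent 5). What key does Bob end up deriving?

6

Bob receives Eve's public value M = 6^5 mod 19 instead of the honest one.
6^1 ≡ 6 (mod 19)
6^2 = (6^1)^2 ≡ 6^2 = 36 ≡ 17 (mod 19)
6^4 = (6^2)^2 ≡ 17^2 = 289 ≡ 4 (mod 19)
6^5 = 6^4 · 6^1 ≡ 4 · 6 ≡ 5 (mod 19).
So M = 5. Bob computes K = M^2 mod 19.
5^1 ≡ 5 (mod 19)
5^2 = (5^1)^2 ≡ 5^2 = 25 ≡ 6 (mod 19)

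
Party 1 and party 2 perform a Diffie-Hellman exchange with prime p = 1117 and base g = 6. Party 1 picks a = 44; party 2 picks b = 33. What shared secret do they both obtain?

758

Party 2 sends B = g^b mod p = 6^33 mod 1117.
6^1 ≡ 6 (mod 1117)
6^2 = (6^1)^2 ≡ 6^2 = 36 ≡ 36 (mod 1117)
6^4 = (6^2)^2 ≡ 36^2 = 1296 ≡ 179 (mod 1117)
6^8 = (6^4)^2 ≡ 179^2 = 32041 ≡ 765 (mod 1117)
6^16 = (6^8)^2 ≡ 765^2 = 585225 ≡ 1034 (mod 1117)
6^32 = (6^16)^2 ≡ 1034^2 = 1069156 ≡ 187 (mod 1117)
6^33 = 6^32 · 6^1 ≡ 187 · 6 ≡ 5 (mod 1117).
So B = 5. Party 1 then computes K = B^a mod p = 5^44 mod 1117.
5^1 ≡ 5 (mod 1117)
5^2 = (5^1)^2 ≡ 5^2 = 25 ≡ 25 (mod 1117)
5^4 = (5^2)^2 ≡ 25^2 = 625 ≡ 625 (mod 1117)
5^8 = (5^4)^2 ≡ 625^2 = 390625 ≡ 792 (mod 1117)
5^16 = (5^8)^2 ≡ 792^2 = 627264 ≡ 627 (mod 1117)
5^32 = (5^16)^2 ≡ 627^2 = 393129 ≡ 1062 (mod 1117)
5^44 = 5^32 · 5^8 · 5^4 ≡ 1062 · 792 · 625 ≡ 758 (mod 1117).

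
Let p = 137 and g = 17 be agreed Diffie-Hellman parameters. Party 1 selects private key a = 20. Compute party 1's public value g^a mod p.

Public value = 17^20 mod 137.
17^1 ≡ 17 (mod 137)
17^2 = (17^1)^2 ≡ 17^2 = 289 ≡ 15 (mod 137)
17^4 = (17^2)^2 ≡ 15^2 = 225 ≡ 88 (mod 137)
17^8 = (17^4)^2 ≡ 88^2 = 7744 ≡ 72 (mod 137)
17^16 = (17^8)^2 ≡ 72^2 = 5184 ≡ 115 (mod 137)
17^20 = 17^16 · 17^4 ≡ 115 · 88 ≡ 119 (mod 137).

119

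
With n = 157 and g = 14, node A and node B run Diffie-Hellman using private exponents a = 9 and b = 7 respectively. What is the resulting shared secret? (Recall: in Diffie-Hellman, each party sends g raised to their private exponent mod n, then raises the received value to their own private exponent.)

153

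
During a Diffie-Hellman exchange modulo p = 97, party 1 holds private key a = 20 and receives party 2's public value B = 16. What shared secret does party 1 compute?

35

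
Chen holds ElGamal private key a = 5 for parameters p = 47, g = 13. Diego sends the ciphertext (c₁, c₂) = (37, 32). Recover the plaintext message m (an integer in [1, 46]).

2

Shared mask s = c₁^a mod p = 37^5 mod 47.
37^1 ≡ 37 (mod 47)
37^2 = (37^1)^2 ≡ 37^2 = 1369 ≡ 6 (mod 47)
37^4 = (37^2)^2 ≡ 6^2 = 36 ≡ 36 (mod 47)
37^5 = 37^4 · 37^1 ≡ 36 · 37 ≡ 16 (mod 47).
So s = 16; s⁻¹ ≡ 3 (mod 47).
m = c₂ · s⁻¹ mod 47 = 32 · 3 mod 47 = 2.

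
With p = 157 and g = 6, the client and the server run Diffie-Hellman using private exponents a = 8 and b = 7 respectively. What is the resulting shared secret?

The server sends B = g^b mod p = 6^7 mod 157.
6^1 ≡ 6 (mod 157)
6^2 = (6^1)^2 ≡ 6^2 = 36 ≡ 36 (mod 157)
6^4 = (6^2)^2 ≡ 36^2 = 1296 ≡ 40 (mod 157)
6^7 = 6^4 · 6^2 · 6^1 ≡ 40 · 36 · 6 ≡ 5 (mod 157).
So B = 5. The client then computes K = B^a mod p = 5^8 mod 157.
5^1 ≡ 5 (mod 157)
5^2 = (5^1)^2 ≡ 5^2 = 25 ≡ 25 (mod 157)
5^4 = (5^2)^2 ≡ 25^2 = 625 ≡ 154 (mod 157)
5^8 = (5^4)^2 ≡ 154^2 = 23716 ≡ 9 (mod 157)

9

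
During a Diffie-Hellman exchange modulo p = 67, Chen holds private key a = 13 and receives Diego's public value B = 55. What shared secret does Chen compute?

35

Shared key K = 55^13 mod 67.
55^1 ≡ 55 (mod 67)
55^2 = (55^1)^2 ≡ 55^2 = 3025 ≡ 10 (mod 67)
55^4 = (55^2)^2 ≡ 10^2 = 100 ≡ 33 (mod 67)
55^8 = (55^4)^2 ≡ 33^2 = 1089 ≡ 17 (mod 67)
55^13 = 55^8 · 55^4 · 55^1 ≡ 17 · 33 · 55 ≡ 35 (mod 67).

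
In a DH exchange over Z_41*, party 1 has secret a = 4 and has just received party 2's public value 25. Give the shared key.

Shared key K = 25^4 mod 41.
25^1 ≡ 25 (mod 41)
25^2 = (25^1)^2 ≡ 25^2 = 625 ≡ 10 (mod 41)
25^4 = (25^2)^2 ≡ 10^2 = 100 ≡ 18 (mod 41)

18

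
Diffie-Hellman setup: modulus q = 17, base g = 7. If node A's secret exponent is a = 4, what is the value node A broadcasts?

Public value = 7^4 (mod 17).
7^1 ≡ 7 (mod 17)
7^2 = (7^1)^2 ≡ 7^2 = 49 ≡ 15 (mod 17)
7^4 = (7^2)^2 ≡ 15^2 = 225 ≡ 4 (mod 17)

4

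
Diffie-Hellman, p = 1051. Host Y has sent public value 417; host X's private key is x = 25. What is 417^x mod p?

845

Shared key K = 417^25 mod 1051.
417^1 ≡ 417 (mod 1051)
417^2 = (417^1)^2 ≡ 417^2 = 173889 ≡ 474 (mod 1051)
417^4 = (417^2)^2 ≡ 474^2 = 224676 ≡ 813 (mod 1051)
417^8 = (417^4)^2 ≡ 813^2 = 660969 ≡ 941 (mod 1051)
417^16 = (417^8)^2 ≡ 941^2 = 885481 ≡ 539 (mod 1051)
417^25 = 417^16 · 417^8 · 417^1 ≡ 539 · 941 · 417 ≡ 845 (mod 1051).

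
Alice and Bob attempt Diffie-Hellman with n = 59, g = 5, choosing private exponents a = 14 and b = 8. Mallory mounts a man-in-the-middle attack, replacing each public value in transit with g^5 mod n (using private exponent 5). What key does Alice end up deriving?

Alice receives Mallory's public value M = 5^5 mod 59 instead of the honest one.
5^1 ≡ 5 (mod 59)
5^2 = (5^1)^2 ≡ 5^2 = 25 ≡ 25 (mod 59)
5^4 = (5^2)^2 ≡ 25^2 = 625 ≡ 35 (mod 59)
5^5 = 5^4 · 5^1 ≡ 35 · 5 ≡ 57 (mod 59).
So M = 57. Alice computes K = M^14 mod 59.
57^1 ≡ 57 (mod 59)
57^2 = (57^1)^2 ≡ 57^2 = 3249 ≡ 4 (mod 59)
57^4 = (57^2)^2 ≡ 4^2 = 16 ≡ 16 (mod 59)
57^8 = (57^4)^2 ≡ 16^2 = 256 ≡ 20 (mod 59)
57^14 = 57^8 · 57^4 · 57^2 ≡ 20 · 16 · 4 ≡ 41 (mod 59).

41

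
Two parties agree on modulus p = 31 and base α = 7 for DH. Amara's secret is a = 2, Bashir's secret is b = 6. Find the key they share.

16

Bashir sends B = α^b mod p = 7^6 mod 31.
7^1 ≡ 7 (mod 31)
7^2 = (7^1)^2 ≡ 7^2 = 49 ≡ 18 (mod 31)
7^4 = (7^2)^2 ≡ 18^2 = 324 ≡ 14 (mod 31)
7^6 = 7^4 · 7^2 ≡ 14 · 18 ≡ 4 (mod 31).
So B = 4. Amara then computes K = B^a mod p = 4^2 mod 31.
4^1 ≡ 4 (mod 31)
4^2 = (4^1)^2 ≡ 4^2 = 16 ≡ 16 (mod 31)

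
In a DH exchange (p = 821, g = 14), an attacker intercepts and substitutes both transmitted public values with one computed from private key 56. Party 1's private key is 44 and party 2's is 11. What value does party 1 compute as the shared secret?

650

Party 1 receives an attacker's public value M = 14^56 mod 821 instead of the honest one.
14^1 ≡ 14 (mod 821)
14^2 = (14^1)^2 ≡ 14^2 = 196 ≡ 196 (mod 821)
14^4 = (14^2)^2 ≡ 196^2 = 38416 ≡ 650 (mod 821)
14^8 = (14^4)^2 ≡ 650^2 = 422500 ≡ 506 (mod 821)
14^16 = (14^8)^2 ≡ 506^2 = 256036 ≡ 705 (mod 821)
14^32 = (14^16)^2 ≡ 705^2 = 497025 ≡ 320 (mod 821)
14^56 = 14^32 · 14^16 · 14^8 ≡ 320 · 705 · 506 ≡ 118 (mod 821).
So M = 118. Party 1 computes K = M^44 mod 821.
118^1 ≡ 118 (mod 821)
118^2 = (118^1)^2 ≡ 118^2 = 13924 ≡ 788 (mod 821)
118^4 = (118^2)^2 ≡ 788^2 = 620944 ≡ 268 (mod 821)
118^8 = (118^4)^2 ≡ 268^2 = 71824 ≡ 397 (mod 821)
118^16 = (118^8)^2 ≡ 397^2 = 157609 ≡ 798 (mod 821)
118^32 = (118^16)^2 ≡ 798^2 = 636804 ≡ 529 (mod 821)
118^44 = 118^32 · 118^8 · 118^4 ≡ 529 · 397 · 268 ≡ 650 (mod 821).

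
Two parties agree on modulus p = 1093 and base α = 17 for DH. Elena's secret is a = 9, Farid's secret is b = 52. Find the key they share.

243

Elena sends A = α^a mod p = 17^9 mod 1093.
17^1 ≡ 17 (mod 1093)
17^2 = (17^1)^2 ≡ 17^2 = 289 ≡ 289 (mod 1093)
17^4 = (17^2)^2 ≡ 289^2 = 83521 ≡ 453 (mod 1093)
17^8 = (17^4)^2 ≡ 453^2 = 205209 ≡ 818 (mod 1093)
17^9 = 17^8 · 17^1 ≡ 818 · 17 ≡ 790 (mod 1093).
So A = 790. Farid then computes K = A^b mod p = 790^52 mod 1093.
790^1 ≡ 790 (mod 1093)
790^2 = (790^1)^2 ≡ 790^2 = 624100 ≡ 1090 (mod 1093)
790^4 = (790^2)^2 ≡ 1090^2 = 1188100 ≡ 9 (mod 1093)
790^8 = (790^4)^2 ≡ 9^2 = 81 ≡ 81 (mod 1093)
790^16 = (790^8)^2 ≡ 81^2 = 6561 ≡ 3 (mod 1093)
790^32 = (790^16)^2 ≡ 3^2 = 9 ≡ 9 (mod 1093)
790^52 = 790^32 · 790^16 · 790^4 ≡ 9 · 3 · 9 ≡ 243 (mod 1093).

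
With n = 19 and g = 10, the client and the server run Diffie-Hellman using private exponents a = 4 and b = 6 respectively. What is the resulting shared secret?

11

The client sends A = g^a mod n = 10^4 mod 19.
10^1 ≡ 10 (mod 19)
10^2 = (10^1)^2 ≡ 10^2 = 100 ≡ 5 (mod 19)
10^4 = (10^2)^2 ≡ 5^2 = 25 ≡ 6 (mod 19)
So A = 6. The server then computes K = A^b mod n = 6^6 mod 19.
6^1 ≡ 6 (mod 19)
6^2 = (6^1)^2 ≡ 6^2 = 36 ≡ 17 (mod 19)
6^4 = (6^2)^2 ≡ 17^2 = 289 ≡ 4 (mod 19)
6^6 = 6^4 · 6^2 ≡ 4 · 17 ≡ 11 (mod 19).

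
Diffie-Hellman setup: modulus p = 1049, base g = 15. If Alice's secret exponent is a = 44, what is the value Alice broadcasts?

Public value = 15^44 (mod 1049).
15^1 ≡ 15 (mod 1049)
15^2 = (15^1)^2 ≡ 15^2 = 225 ≡ 225 (mod 1049)
15^4 = (15^2)^2 ≡ 225^2 = 50625 ≡ 273 (mod 1049)
15^8 = (15^4)^2 ≡ 273^2 = 74529 ≡ 50 (mod 1049)
15^16 = (15^8)^2 ≡ 50^2 = 2500 ≡ 402 (mod 1049)
15^32 = (15^16)^2 ≡ 402^2 = 161604 ≡ 58 (mod 1049)
15^44 = 15^32 · 15^8 · 15^4 ≡ 58 · 50 · 273 ≡ 754 (mod 1049).

754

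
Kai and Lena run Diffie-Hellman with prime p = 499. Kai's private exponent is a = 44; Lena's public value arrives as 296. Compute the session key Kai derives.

263

Shared key K = 296^44 mod 499.
296^1 ≡ 296 (mod 499)
296^2 = (296^1)^2 ≡ 296^2 = 87616 ≡ 291 (mod 499)
296^4 = (296^2)^2 ≡ 291^2 = 84681 ≡ 350 (mod 499)
296^8 = (296^4)^2 ≡ 350^2 = 122500 ≡ 245 (mod 499)
296^16 = (296^8)^2 ≡ 245^2 = 60025 ≡ 145 (mod 499)
296^32 = (296^16)^2 ≡ 145^2 = 21025 ≡ 67 (mod 499)
296^44 = 296^32 · 296^8 · 296^4 ≡ 67 · 245 · 350 ≡ 263 (mod 499).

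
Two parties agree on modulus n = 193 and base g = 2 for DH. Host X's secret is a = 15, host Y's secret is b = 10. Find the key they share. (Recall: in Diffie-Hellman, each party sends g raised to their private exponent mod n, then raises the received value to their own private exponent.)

129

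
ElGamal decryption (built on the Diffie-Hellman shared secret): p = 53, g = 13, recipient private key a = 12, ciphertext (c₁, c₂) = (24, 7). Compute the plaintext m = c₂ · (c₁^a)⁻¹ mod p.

9

Shared mask s = c₁^a mod p = 24^12 mod 53.
24^1 ≡ 24 (mod 53)
24^2 = (24^1)^2 ≡ 24^2 = 576 ≡ 46 (mod 53)
24^4 = (24^2)^2 ≡ 46^2 = 2116 ≡ 49 (mod 53)
24^8 = (24^4)^2 ≡ 49^2 = 2401 ≡ 16 (mod 53)
24^12 = 24^8 · 24^4 ≡ 16 · 49 ≡ 42 (mod 53).
So s = 42; s⁻¹ ≡ 24 (mod 53).
m = c₂ · s⁻¹ mod 53 = 7 · 24 mod 53 = 9.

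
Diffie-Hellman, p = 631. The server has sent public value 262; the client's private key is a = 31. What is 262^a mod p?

Shared key K = 262^31 mod 631.
262^1 ≡ 262 (mod 631)
262^2 = (262^1)^2 ≡ 262^2 = 68644 ≡ 496 (mod 631)
262^4 = (262^2)^2 ≡ 496^2 = 246016 ≡ 557 (mod 631)
262^8 = (262^4)^2 ≡ 557^2 = 310249 ≡ 428 (mod 631)
262^16 = (262^8)^2 ≡ 428^2 = 183184 ≡ 194 (mod 631)
262^31 = 262^16 · 262^8 · 262^4 · 262^2 · 262^1 ≡ 194 · 428 · 557 · 496 · 262 ≡ 187 (mod 631).

187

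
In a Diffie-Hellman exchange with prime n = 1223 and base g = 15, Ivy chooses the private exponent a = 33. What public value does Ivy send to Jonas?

795

Public value = 15^33 mod 1223.
15^1 ≡ 15 (mod 1223)
15^2 = (15^1)^2 ≡ 15^2 = 225 ≡ 225 (mod 1223)
15^4 = (15^2)^2 ≡ 225^2 = 50625 ≡ 482 (mod 1223)
15^8 = (15^4)^2 ≡ 482^2 = 232324 ≡ 1177 (mod 1223)
15^16 = (15^8)^2 ≡ 1177^2 = 1385329 ≡ 893 (mod 1223)
15^32 = (15^16)^2 ≡ 893^2 = 797449 ≡ 53 (mod 1223)
15^33 = 15^32 · 15^1 ≡ 53 · 15 ≡ 795 (mod 1223).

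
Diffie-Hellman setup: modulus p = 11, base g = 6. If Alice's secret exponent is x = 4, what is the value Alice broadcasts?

Public value = 6^4 mod 11.
6^1 ≡ 6 (mod 11)
6^2 = (6^1)^2 ≡ 6^2 = 36 ≡ 3 (mod 11)
6^4 = (6^2)^2 ≡ 3^2 = 9 ≡ 9 (mod 11)

9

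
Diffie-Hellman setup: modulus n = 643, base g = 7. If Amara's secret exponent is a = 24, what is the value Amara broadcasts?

Public value = 7^24 mod 643.
7^1 ≡ 7 (mod 643)
7^2 = (7^1)^2 ≡ 7^2 = 49 ≡ 49 (mod 643)
7^4 = (7^2)^2 ≡ 49^2 = 2401 ≡ 472 (mod 643)
7^8 = (7^4)^2 ≡ 472^2 = 222784 ≡ 306 (mod 643)
7^16 = (7^8)^2 ≡ 306^2 = 93636 ≡ 401 (mod 643)
7^24 = 7^16 · 7^8 ≡ 401 · 306 ≡ 536 (mod 643).

536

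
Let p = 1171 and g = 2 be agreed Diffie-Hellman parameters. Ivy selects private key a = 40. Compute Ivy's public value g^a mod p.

921

Public value = 2^40 mod 1171.
2^1 ≡ 2 (mod 1171)
2^2 = (2^1)^2 ≡ 2^2 = 4 ≡ 4 (mod 1171)
2^4 = (2^2)^2 ≡ 4^2 = 16 ≡ 16 (mod 1171)
2^8 = (2^4)^2 ≡ 16^2 = 256 ≡ 256 (mod 1171)
2^16 = (2^8)^2 ≡ 256^2 = 65536 ≡ 1131 (mod 1171)
2^32 = (2^16)^2 ≡ 1131^2 = 1279161 ≡ 429 (mod 1171)
2^40 = 2^32 · 2^8 ≡ 429 · 256 ≡ 921 (mod 1171).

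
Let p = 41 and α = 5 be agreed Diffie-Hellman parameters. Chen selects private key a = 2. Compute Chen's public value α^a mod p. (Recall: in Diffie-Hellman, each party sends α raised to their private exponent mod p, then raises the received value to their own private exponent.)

25

Public value = 5^2 mod 41.
5^1 ≡ 5 (mod 41)
5^2 = (5^1)^2 ≡ 5^2 = 25 ≡ 25 (mod 41)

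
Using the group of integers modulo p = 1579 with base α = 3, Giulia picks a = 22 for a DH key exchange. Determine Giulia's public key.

977

Public value = 3^22 (mod 1579).
3^1 ≡ 3 (mod 1579)
3^2 = (3^1)^2 ≡ 3^2 = 9 ≡ 9 (mod 1579)
3^4 = (3^2)^2 ≡ 9^2 = 81 ≡ 81 (mod 1579)
3^8 = (3^4)^2 ≡ 81^2 = 6561 ≡ 245 (mod 1579)
3^16 = (3^8)^2 ≡ 245^2 = 60025 ≡ 23 (mod 1579)
3^22 = 3^16 · 3^4 · 3^2 ≡ 23 · 81 · 9 ≡ 977 (mod 1579).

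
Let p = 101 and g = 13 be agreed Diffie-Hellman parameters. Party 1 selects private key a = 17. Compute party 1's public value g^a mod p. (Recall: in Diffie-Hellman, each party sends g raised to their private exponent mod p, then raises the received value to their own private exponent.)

Public value = 13^17 mod 101.
13^1 ≡ 13 (mod 101)
13^2 = (13^1)^2 ≡ 13^2 = 169 ≡ 68 (mod 101)
13^4 = (13^2)^2 ≡ 68^2 = 4624 ≡ 79 (mod 101)
13^8 = (13^4)^2 ≡ 79^2 = 6241 ≡ 80 (mod 101)
13^16 = (13^8)^2 ≡ 80^2 = 6400 ≡ 37 (mod 101)
13^17 = 13^16 · 13^1 ≡ 37 · 13 ≡ 77 (mod 101).

77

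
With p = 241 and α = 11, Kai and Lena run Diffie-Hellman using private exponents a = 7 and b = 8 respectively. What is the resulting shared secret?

Kai sends A = α^a mod p = 11^7 mod 241.
11^1 ≡ 11 (mod 241)
11^2 = (11^1)^2 ≡ 11^2 = 121 ≡ 121 (mod 241)
11^4 = (11^2)^2 ≡ 121^2 = 14641 ≡ 181 (mod 241)
11^7 = 11^4 · 11^2 · 11^1 ≡ 181 · 121 · 11 ≡ 152 (mod 241).
So A = 152. Lena then computes K = A^b mod p = 152^8 mod 241.
152^1 ≡ 152 (mod 241)
152^2 = (152^1)^2 ≡ 152^2 = 23104 ≡ 209 (mod 241)
152^4 = (152^2)^2 ≡ 209^2 = 43681 ≡ 60 (mod 241)
152^8 = (152^4)^2 ≡ 60^2 = 3600 ≡ 226 (mod 241)

226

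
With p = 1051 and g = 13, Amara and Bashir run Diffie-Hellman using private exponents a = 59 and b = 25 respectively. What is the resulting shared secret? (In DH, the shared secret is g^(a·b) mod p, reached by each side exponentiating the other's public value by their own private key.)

955

Bashir sends B = g^b mod p = 13^25 mod 1051.
13^1 ≡ 13 (mod 1051)
13^2 = (13^1)^2 ≡ 13^2 = 169 ≡ 169 (mod 1051)
13^4 = (13^2)^2 ≡ 169^2 = 28561 ≡ 184 (mod 1051)
13^8 = (13^4)^2 ≡ 184^2 = 33856 ≡ 224 (mod 1051)
13^16 = (13^8)^2 ≡ 224^2 = 50176 ≡ 779 (mod 1051)
13^25 = 13^16 · 13^8 · 13^1 ≡ 779 · 224 · 13 ≡ 390 (mod 1051).
So B = 390. Amara then computes K = B^a mod p = 390^59 mod 1051.
390^1 ≡ 390 (mod 1051)
390^2 = (390^1)^2 ≡ 390^2 = 152100 ≡ 756 (mod 1051)
390^4 = (390^2)^2 ≡ 756^2 = 571536 ≡ 843 (mod 1051)
390^8 = (390^4)^2 ≡ 843^2 = 710649 ≡ 173 (mod 1051)
390^16 = (390^8)^2 ≡ 173^2 = 29929 ≡ 501 (mod 1051)
390^32 = (390^16)^2 ≡ 501^2 = 251001 ≡ 863 (mod 1051)
390^59 = 390^32 · 390^16 · 390^8 · 390^2 · 390^1 ≡ 863 · 501 · 173 · 756 · 390 ≡ 955 (mod 1051).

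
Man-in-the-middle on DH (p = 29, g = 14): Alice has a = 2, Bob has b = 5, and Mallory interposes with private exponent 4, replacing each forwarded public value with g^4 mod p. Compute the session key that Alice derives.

Alice receives Mallory's public value M = 14^4 mod 29 instead of the honest one.
14^1 ≡ 14 (mod 29)
14^2 = (14^1)^2 ≡ 14^2 = 196 ≡ 22 (mod 29)
14^4 = (14^2)^2 ≡ 22^2 = 484 ≡ 20 (mod 29)
So M = 20. Alice computes K = M^2 mod 29.
20^1 ≡ 20 (mod 29)
20^2 = (20^1)^2 ≡ 20^2 = 400 ≡ 23 (mod 29)

23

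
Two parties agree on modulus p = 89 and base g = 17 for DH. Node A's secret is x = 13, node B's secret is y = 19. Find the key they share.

49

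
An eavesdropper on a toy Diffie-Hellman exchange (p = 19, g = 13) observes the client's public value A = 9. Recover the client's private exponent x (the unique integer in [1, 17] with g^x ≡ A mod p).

16

Try successive powers of 13 modulo 19:
13^1 ≡ 13
13^2 ≡ 17
13^3 ≡ 12
13^4 ≡ 4
13^5 ≡ 14
13^6 ≡ 11
13^7 ≡ 10
13^8 ≡ 16
13^9 ≡ 18
13^10 ≡ 6
13^11 ≡ 2
13^12 ≡ 7
13^13 ≡ 15
13^14 ≡ 5
13^15 ≡ 8
13^16 ≡ 9
Found: x = 16.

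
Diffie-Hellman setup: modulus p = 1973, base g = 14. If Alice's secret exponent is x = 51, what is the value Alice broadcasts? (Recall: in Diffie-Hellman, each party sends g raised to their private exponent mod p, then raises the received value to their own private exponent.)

1366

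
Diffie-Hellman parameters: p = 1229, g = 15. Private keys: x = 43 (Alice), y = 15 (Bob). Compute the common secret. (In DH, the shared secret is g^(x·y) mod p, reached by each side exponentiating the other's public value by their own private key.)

705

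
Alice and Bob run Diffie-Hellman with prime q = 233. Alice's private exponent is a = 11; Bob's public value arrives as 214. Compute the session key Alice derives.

182

Shared key K = 214^11 mod 233.
214^1 ≡ 214 (mod 233)
214^2 = (214^1)^2 ≡ 214^2 = 45796 ≡ 128 (mod 233)
214^4 = (214^2)^2 ≡ 128^2 = 16384 ≡ 74 (mod 233)
214^8 = (214^4)^2 ≡ 74^2 = 5476 ≡ 117 (mod 233)
214^11 = 214^8 · 214^2 · 214^1 ≡ 117 · 128 · 214 ≡ 182 (mod 233).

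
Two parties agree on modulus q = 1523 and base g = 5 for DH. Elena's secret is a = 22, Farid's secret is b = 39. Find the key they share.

1213

Elena sends A = g^a mod q = 5^22 mod 1523.
5^1 ≡ 5 (mod 1523)
5^2 = (5^1)^2 ≡ 5^2 = 25 ≡ 25 (mod 1523)
5^4 = (5^2)^2 ≡ 25^2 = 625 ≡ 625 (mod 1523)
5^8 = (5^4)^2 ≡ 625^2 = 390625 ≡ 737 (mod 1523)
5^16 = (5^8)^2 ≡ 737^2 = 543169 ≡ 981 (mod 1523)
5^22 = 5^16 · 5^4 · 5^2 ≡ 981 · 625 · 25 ≡ 653 (mod 1523).
So A = 653. Farid then computes K = A^b mod q = 653^39 mod 1523.
653^1 ≡ 653 (mod 1523)
653^2 = (653^1)^2 ≡ 653^2 = 426409 ≡ 1492 (mod 1523)
653^4 = (653^2)^2 ≡ 1492^2 = 2226064 ≡ 961 (mod 1523)
653^8 = (653^4)^2 ≡ 961^2 = 923521 ≡ 583 (mod 1523)
653^16 = (653^8)^2 ≡ 583^2 = 339889 ≡ 260 (mod 1523)
653^32 = (653^16)^2 ≡ 260^2 = 67600 ≡ 588 (mod 1523)
653^39 = 653^32 · 653^4 · 653^2 · 653^1 ≡ 588 · 961 · 1492 · 653 ≡ 1213 (mod 1523).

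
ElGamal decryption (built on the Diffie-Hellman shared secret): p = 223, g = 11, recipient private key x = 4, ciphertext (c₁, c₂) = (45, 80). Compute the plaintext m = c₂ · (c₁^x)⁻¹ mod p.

Shared mask s = c₁^x mod p = 45^4 mod 223.
45^1 ≡ 45 (mod 223)
45^2 = (45^1)^2 ≡ 45^2 = 2025 ≡ 18 (mod 223)
45^4 = (45^2)^2 ≡ 18^2 = 324 ≡ 101 (mod 223)
So s = 101; s⁻¹ ≡ 53 (mod 223).
m = c₂ · s⁻¹ mod 223 = 80 · 53 mod 223 = 3.

3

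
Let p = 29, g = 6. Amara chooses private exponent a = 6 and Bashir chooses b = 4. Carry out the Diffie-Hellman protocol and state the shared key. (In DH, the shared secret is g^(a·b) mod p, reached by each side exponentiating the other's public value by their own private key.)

Amara sends A = g^a mod p = 6^6 mod 29.
6^1 ≡ 6 (mod 29)
6^2 = (6^1)^2 ≡ 6^2 = 36 ≡ 7 (mod 29)
6^4 = (6^2)^2 ≡ 7^2 = 49 ≡ 20 (mod 29)
6^6 = 6^4 · 6^2 ≡ 20 · 7 ≡ 24 (mod 29).
So A = 24. Bashir then computes K = A^b mod p = 24^4 mod 29.
24^1 ≡ 24 (mod 29)
24^2 = (24^1)^2 ≡ 24^2 = 576 ≡ 25 (mod 29)
24^4 = (24^2)^2 ≡ 25^2 = 625 ≡ 16 (mod 29)

16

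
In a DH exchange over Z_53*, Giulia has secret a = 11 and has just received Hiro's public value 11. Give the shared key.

Shared key K = 11^11 mod 53.
11^1 ≡ 11 (mod 53)
11^2 = (11^1)^2 ≡ 11^2 = 121 ≡ 15 (mod 53)
11^4 = (11^2)^2 ≡ 15^2 = 225 ≡ 13 (mod 53)
11^8 = (11^4)^2 ≡ 13^2 = 169 ≡ 10 (mod 53)
11^11 = 11^8 · 11^2 · 11^1 ≡ 10 · 15 · 11 ≡ 7 (mod 53).

7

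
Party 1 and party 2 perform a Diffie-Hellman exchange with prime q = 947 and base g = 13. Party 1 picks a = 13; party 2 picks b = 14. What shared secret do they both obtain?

75

Party 2 sends B = g^b mod q = 13^14 mod 947.
13^1 ≡ 13 (mod 947)
13^2 = (13^1)^2 ≡ 13^2 = 169 ≡ 169 (mod 947)
13^4 = (13^2)^2 ≡ 169^2 = 28561 ≡ 151 (mod 947)
13^8 = (13^4)^2 ≡ 151^2 = 22801 ≡ 73 (mod 947)
13^14 = 13^8 · 13^4 · 13^2 ≡ 73 · 151 · 169 ≡ 138 (mod 947).
So B = 138. Party 1 then computes K = B^a mod q = 138^13 mod 947.
138^1 ≡ 138 (mod 947)
138^2 = (138^1)^2 ≡ 138^2 = 19044 ≡ 104 (mod 947)
138^4 = (138^2)^2 ≡ 104^2 = 10816 ≡ 399 (mod 947)
138^8 = (138^4)^2 ≡ 399^2 = 159201 ≡ 105 (mod 947)
138^13 = 138^8 · 138^4 · 138^1 ≡ 105 · 399 · 138 ≡ 75 (mod 947).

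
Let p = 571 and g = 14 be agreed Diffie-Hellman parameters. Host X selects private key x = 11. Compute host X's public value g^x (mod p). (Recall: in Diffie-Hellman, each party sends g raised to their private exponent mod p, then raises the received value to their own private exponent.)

274

Public value = 14^11 (mod 571).
14^1 ≡ 14 (mod 571)
14^2 = (14^1)^2 ≡ 14^2 = 196 ≡ 196 (mod 571)
14^4 = (14^2)^2 ≡ 196^2 = 38416 ≡ 159 (mod 571)
14^8 = (14^4)^2 ≡ 159^2 = 25281 ≡ 157 (mod 571)
14^11 = 14^8 · 14^2 · 14^1 ≡ 157 · 196 · 14 ≡ 274 (mod 571).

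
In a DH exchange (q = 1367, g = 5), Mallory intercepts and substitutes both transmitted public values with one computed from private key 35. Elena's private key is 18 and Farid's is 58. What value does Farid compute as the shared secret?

Farid receives Mallory's public value M = 5^35 mod 1367 instead of the honest one.
5^1 ≡ 5 (mod 1367)
5^2 = (5^1)^2 ≡ 5^2 = 25 ≡ 25 (mod 1367)
5^4 = (5^2)^2 ≡ 25^2 = 625 ≡ 625 (mod 1367)
5^8 = (5^4)^2 ≡ 625^2 = 390625 ≡ 1030 (mod 1367)
5^16 = (5^8)^2 ≡ 1030^2 = 1060900 ≡ 108 (mod 1367)
5^32 = (5^16)^2 ≡ 108^2 = 11664 ≡ 728 (mod 1367)
5^35 = 5^32 · 5^2 · 5^1 ≡ 728 · 25 · 5 ≡ 778 (mod 1367).
So M = 778. Farid computes K = M^58 mod 1367.
778^1 ≡ 778 (mod 1367)
778^2 = (778^1)^2 ≡ 778^2 = 605284 ≡ 1070 (mod 1367)
778^4 = (778^2)^2 ≡ 1070^2 = 1144900 ≡ 721 (mod 1367)
778^8 = (778^4)^2 ≡ 721^2 = 519841 ≡ 381 (mod 1367)
778^16 = (778^8)^2 ≡ 381^2 = 145161 ≡ 259 (mod 1367)
778^32 = (778^16)^2 ≡ 259^2 = 67081 ≡ 98 (mod 1367)
778^58 = 778^32 · 778^16 · 778^8 · 778^2 ≡ 98 · 259 · 381 · 1070 ≡ 780 (mod 1367).

780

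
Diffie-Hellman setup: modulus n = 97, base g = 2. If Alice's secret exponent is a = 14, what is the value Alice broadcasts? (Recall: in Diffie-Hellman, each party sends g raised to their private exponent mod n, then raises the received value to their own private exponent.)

88

Public value = 2^14 (mod 97).
2^1 ≡ 2 (mod 97)
2^2 = (2^1)^2 ≡ 2^2 = 4 ≡ 4 (mod 97)
2^4 = (2^2)^2 ≡ 4^2 = 16 ≡ 16 (mod 97)
2^8 = (2^4)^2 ≡ 16^2 = 256 ≡ 62 (mod 97)
2^14 = 2^8 · 2^4 · 2^2 ≡ 62 · 16 · 4 ≡ 88 (mod 97).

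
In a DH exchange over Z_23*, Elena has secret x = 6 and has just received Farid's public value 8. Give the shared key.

Shared key K = 8^6 mod 23.
8^1 ≡ 8 (mod 23)
8^2 = (8^1)^2 ≡ 8^2 = 64 ≡ 18 (mod 23)
8^4 = (8^2)^2 ≡ 18^2 = 324 ≡ 2 (mod 23)
8^6 = 8^4 · 8^2 ≡ 2 · 18 ≡ 13 (mod 23).

13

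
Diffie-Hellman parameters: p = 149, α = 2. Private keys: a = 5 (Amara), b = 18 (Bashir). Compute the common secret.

Amara sends A = α^a mod p = 2^5 mod 149.
2^1 ≡ 2 (mod 149)
2^2 = (2^1)^2 ≡ 2^2 = 4 ≡ 4 (mod 149)
2^4 = (2^2)^2 ≡ 4^2 = 16 ≡ 16 (mod 149)
2^5 = 2^4 · 2^1 ≡ 16 · 2 ≡ 32 (mod 149).
So A = 32. Bashir then computes K = A^b mod p = 32^18 mod 149.
32^1 ≡ 32 (mod 149)
32^2 = (32^1)^2 ≡ 32^2 = 1024 ≡ 130 (mod 149)
32^4 = (32^2)^2 ≡ 130^2 = 16900 ≡ 63 (mod 149)
32^8 = (32^4)^2 ≡ 63^2 = 3969 ≡ 95 (mod 149)
32^16 = (32^8)^2 ≡ 95^2 = 9025 ≡ 85 (mod 149)
32^18 = 32^16 · 32^2 ≡ 85 · 130 ≡ 24 (mod 149).

24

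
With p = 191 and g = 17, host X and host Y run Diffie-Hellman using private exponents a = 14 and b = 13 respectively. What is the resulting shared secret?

Host Y sends B = g^b mod p = 17^13 mod 191.
17^1 ≡ 17 (mod 191)
17^2 = (17^1)^2 ≡ 17^2 = 289 ≡ 98 (mod 191)
17^4 = (17^2)^2 ≡ 98^2 = 9604 ≡ 54 (mod 191)
17^8 = (17^4)^2 ≡ 54^2 = 2916 ≡ 51 (mod 191)
17^13 = 17^8 · 17^4 · 17^1 ≡ 51 · 54 · 17 ≡ 23 (mod 191).
So B = 23. Host X then computes K = B^a mod p = 23^14 mod 191.
23^1 ≡ 23 (mod 191)
23^2 = (23^1)^2 ≡ 23^2 = 529 ≡ 147 (mod 191)
23^4 = (23^2)^2 ≡ 147^2 = 21609 ≡ 26 (mod 191)
23^8 = (23^4)^2 ≡ 26^2 = 676 ≡ 103 (mod 191)
23^14 = 23^8 · 23^4 · 23^2 ≡ 103 · 26 · 147 ≡ 15 (mod 191).

15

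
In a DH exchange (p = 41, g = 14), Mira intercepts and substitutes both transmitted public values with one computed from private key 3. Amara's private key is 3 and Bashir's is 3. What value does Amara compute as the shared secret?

Amara receives Mira's public value M = 14^3 mod 41 instead of the honest one.
14^1 ≡ 14 (mod 41)
14^2 = (14^1)^2 ≡ 14^2 = 196 ≡ 32 (mod 41)
14^3 = 14^2 · 14^1 ≡ 32 · 14 ≡ 38 (mod 41).
So M = 38. Amara computes K = M^3 mod 41.
38^1 ≡ 38 (mod 41)
38^2 = (38^1)^2 ≡ 38^2 = 1444 ≡ 9 (mod 41)
38^3 = 38^2 · 38^1 ≡ 9 · 38 ≡ 14 (mod 41).

14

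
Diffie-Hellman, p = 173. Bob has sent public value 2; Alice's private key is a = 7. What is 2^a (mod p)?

Shared key K = 2^7 mod 173.
2^1 ≡ 2 (mod 173)
2^2 = (2^1)^2 ≡ 2^2 = 4 ≡ 4 (mod 173)
2^4 = (2^2)^2 ≡ 4^2 = 16 ≡ 16 (mod 173)
2^7 = 2^4 · 2^2 · 2^1 ≡ 16 · 4 · 2 ≡ 128 (mod 173).

128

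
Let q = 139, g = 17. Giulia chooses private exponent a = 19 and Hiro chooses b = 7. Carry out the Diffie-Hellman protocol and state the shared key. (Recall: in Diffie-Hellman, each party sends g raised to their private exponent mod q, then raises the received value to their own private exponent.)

134

Hiro sends B = g^b mod q = 17^7 mod 139.
17^1 ≡ 17 (mod 139)
17^2 = (17^1)^2 ≡ 17^2 = 289 ≡ 11 (mod 139)
17^4 = (17^2)^2 ≡ 11^2 = 121 ≡ 121 (mod 139)
17^7 = 17^4 · 17^2 · 17^1 ≡ 121 · 11 · 17 ≡ 109 (mod 139).
So B = 109. Giulia then computes K = B^a mod q = 109^19 mod 139.
109^1 ≡ 109 (mod 139)
109^2 = (109^1)^2 ≡ 109^2 = 11881 ≡ 66 (mod 139)
109^4 = (109^2)^2 ≡ 66^2 = 4356 ≡ 47 (mod 139)
109^8 = (109^4)^2 ≡ 47^2 = 2209 ≡ 124 (mod 139)
109^16 = (109^8)^2 ≡ 124^2 = 15376 ≡ 86 (mod 139)
109^19 = 109^16 · 109^2 · 109^1 ≡ 86 · 66 · 109 ≡ 134 (mod 139).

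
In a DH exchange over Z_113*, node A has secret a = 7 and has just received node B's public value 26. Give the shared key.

18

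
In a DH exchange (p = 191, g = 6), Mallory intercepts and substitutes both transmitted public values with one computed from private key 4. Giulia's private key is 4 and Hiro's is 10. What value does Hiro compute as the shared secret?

36

Hiro receives Mallory's public value M = 6^4 mod 191 instead of the honest one.
6^1 ≡ 6 (mod 191)
6^2 = (6^1)^2 ≡ 6^2 = 36 ≡ 36 (mod 191)
6^4 = (6^2)^2 ≡ 36^2 = 1296 ≡ 150 (mod 191)
So M = 150. Hiro computes K = M^10 mod 191.
150^1 ≡ 150 (mod 191)
150^2 = (150^1)^2 ≡ 150^2 = 22500 ≡ 153 (mod 191)
150^4 = (150^2)^2 ≡ 153^2 = 23409 ≡ 107 (mod 191)
150^8 = (150^4)^2 ≡ 107^2 = 11449 ≡ 180 (mod 191)
150^10 = 150^8 · 150^2 ≡ 180 · 153 ≡ 36 (mod 191).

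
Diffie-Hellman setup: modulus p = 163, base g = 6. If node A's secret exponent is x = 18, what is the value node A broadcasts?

Public value = 6^18 mod 163.
6^1 ≡ 6 (mod 163)
6^2 = (6^1)^2 ≡ 6^2 = 36 ≡ 36 (mod 163)
6^4 = (6^2)^2 ≡ 36^2 = 1296 ≡ 155 (mod 163)
6^8 = (6^4)^2 ≡ 155^2 = 24025 ≡ 64 (mod 163)
6^16 = (6^8)^2 ≡ 64^2 = 4096 ≡ 21 (mod 163)
6^18 = 6^16 · 6^2 ≡ 21 · 36 ≡ 104 (mod 163).

104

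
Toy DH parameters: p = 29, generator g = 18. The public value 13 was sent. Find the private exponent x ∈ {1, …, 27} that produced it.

22

Try successive powers of 18 modulo 29:
18^1 ≡ 18
18^2 ≡ 5
18^3 ≡ 3
18^4 ≡ 25
18^5 ≡ 15
18^6 ≡ 9
18^7 ≡ 17
18^8 ≡ 16
18^9 ≡ 27
18^10 ≡ 22
18^11 ≡ 19
18^12 ≡ 23
18^13 ≡ 8
18^14 ≡ 28
18^15 ≡ 11
18^16 ≡ 24
18^17 ≡ 26
18^18 ≡ 4
18^19 ≡ 14
18^20 ≡ 20
18^21 ≡ 12
18^22 ≡ 13
Found: x = 22.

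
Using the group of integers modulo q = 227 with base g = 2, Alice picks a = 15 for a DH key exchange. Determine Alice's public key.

Public value = 2^15 mod 227.
2^1 ≡ 2 (mod 227)
2^2 = (2^1)^2 ≡ 2^2 = 4 ≡ 4 (mod 227)
2^4 = (2^2)^2 ≡ 4^2 = 16 ≡ 16 (mod 227)
2^8 = (2^4)^2 ≡ 16^2 = 256 ≡ 29 (mod 227)
2^15 = 2^8 · 2^4 · 2^2 · 2^1 ≡ 29 · 16 · 4 · 2 ≡ 80 (mod 227).

80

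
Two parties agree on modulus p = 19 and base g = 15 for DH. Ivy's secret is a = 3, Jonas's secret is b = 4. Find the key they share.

Ivy sends A = g^a mod p = 15^3 mod 19.
15^1 ≡ 15 (mod 19)
15^2 = (15^1)^2 ≡ 15^2 = 225 ≡ 16 (mod 19)
15^3 = 15^2 · 15^1 ≡ 16 · 15 ≡ 12 (mod 19).
So A = 12. Jonas then computes K = A^b mod p = 12^4 mod 19.
12^1 ≡ 12 (mod 19)
12^2 = (12^1)^2 ≡ 12^2 = 144 ≡ 11 (mod 19)
12^4 = (12^2)^2 ≡ 11^2 = 121 ≡ 7 (mod 19)

7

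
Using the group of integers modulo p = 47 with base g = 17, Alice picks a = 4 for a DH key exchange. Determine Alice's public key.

2

Public value = 17^4 mod 47.
17^1 ≡ 17 (mod 47)
17^2 = (17^1)^2 ≡ 17^2 = 289 ≡ 7 (mod 47)
17^4 = (17^2)^2 ≡ 7^2 = 49 ≡ 2 (mod 47)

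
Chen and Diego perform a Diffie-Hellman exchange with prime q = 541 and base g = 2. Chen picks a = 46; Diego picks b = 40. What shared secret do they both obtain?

Chen sends A = g^a mod q = 2^46 mod 541.
2^1 ≡ 2 (mod 541)
2^2 = (2^1)^2 ≡ 2^2 = 4 ≡ 4 (mod 541)
2^4 = (2^2)^2 ≡ 4^2 = 16 ≡ 16 (mod 541)
2^8 = (2^4)^2 ≡ 16^2 = 256 ≡ 256 (mod 541)
2^16 = (2^8)^2 ≡ 256^2 = 65536 ≡ 75 (mod 541)
2^32 = (2^16)^2 ≡ 75^2 = 5625 ≡ 215 (mod 541)
2^46 = 2^32 · 2^8 · 2^4 · 2^2 ≡ 215 · 256 · 16 · 4 ≡ 109 (mod 541).
So A = 109. Diego then computes K = A^b mod q = 109^40 mod 541.
109^1 ≡ 109 (mod 541)
109^2 = (109^1)^2 ≡ 109^2 = 11881 ≡ 520 (mod 541)
109^4 = (109^2)^2 ≡ 520^2 = 270400 ≡ 441 (mod 541)
109^8 = (109^4)^2 ≡ 441^2 = 194481 ≡ 262 (mod 541)
109^16 = (109^8)^2 ≡ 262^2 = 68644 ≡ 478 (mod 541)
109^32 = (109^16)^2 ≡ 478^2 = 228484 ≡ 182 (mod 541)
109^40 = 109^32 · 109^8 ≡ 182 · 262 ≡ 76 (mod 541).

76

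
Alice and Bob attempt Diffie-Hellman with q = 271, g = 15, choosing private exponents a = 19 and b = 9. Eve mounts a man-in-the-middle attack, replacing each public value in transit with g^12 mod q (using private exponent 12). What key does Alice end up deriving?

79

Alice receives Eve's public value M = 15^12 mod 271 instead of the honest one.
15^1 ≡ 15 (mod 271)
15^2 = (15^1)^2 ≡ 15^2 = 225 ≡ 225 (mod 271)
15^4 = (15^2)^2 ≡ 225^2 = 50625 ≡ 219 (mod 271)
15^8 = (15^4)^2 ≡ 219^2 = 47961 ≡ 265 (mod 271)
15^12 = 15^8 · 15^4 ≡ 265 · 219 ≡ 41 (mod 271).
So M = 41. Alice computes K = M^19 mod 271.
41^1 ≡ 41 (mod 271)
41^2 = (41^1)^2 ≡ 41^2 = 1681 ≡ 55 (mod 271)
41^4 = (41^2)^2 ≡ 55^2 = 3025 ≡ 44 (mod 271)
41^8 = (41^4)^2 ≡ 44^2 = 1936 ≡ 39 (mod 271)
41^16 = (41^8)^2 ≡ 39^2 = 1521 ≡ 166 (mod 271)
41^19 = 41^16 · 41^2 · 41^1 ≡ 166 · 55 · 41 ≡ 79 (mod 271).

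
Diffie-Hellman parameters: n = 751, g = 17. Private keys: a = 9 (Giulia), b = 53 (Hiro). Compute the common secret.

Giulia sends A = g^a mod n = 17^9 mod 751.
17^1 ≡ 17 (mod 751)
17^2 = (17^1)^2 ≡ 17^2 = 289 ≡ 289 (mod 751)
17^4 = (17^2)^2 ≡ 289^2 = 83521 ≡ 160 (mod 751)
17^8 = (17^4)^2 ≡ 160^2 = 25600 ≡ 66 (mod 751)
17^9 = 17^8 · 17^1 ≡ 66 · 17 ≡ 371 (mod 751).
So A = 371. Hiro then computes K = A^b mod n = 371^53 mod 751.
371^1 ≡ 371 (mod 751)
371^2 = (371^1)^2 ≡ 371^2 = 137641 ≡ 208 (mod 751)
371^4 = (371^2)^2 ≡ 208^2 = 43264 ≡ 457 (mod 751)
371^8 = (371^4)^2 ≡ 457^2 = 208849 ≡ 71 (mod 751)
371^16 = (371^8)^2 ≡ 71^2 = 5041 ≡ 535 (mod 751)
371^32 = (371^16)^2 ≡ 535^2 = 286225 ≡ 94 (mod 751)
371^53 = 371^32 · 371^16 · 371^4 · 371^1 ≡ 94 · 535 · 457 · 371 ≡ 327 (mod 751).

327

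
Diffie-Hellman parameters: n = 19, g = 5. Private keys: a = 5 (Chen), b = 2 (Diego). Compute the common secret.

5

Diego sends B = g^b mod n = 5^2 mod 19.
5^1 ≡ 5 (mod 19)
5^2 = (5^1)^2 ≡ 5^2 = 25 ≡ 6 (mod 19)
So B = 6. Chen then computes K = B^a mod n = 6^5 mod 19.
6^1 ≡ 6 (mod 19)
6^2 = (6^1)^2 ≡ 6^2 = 36 ≡ 17 (mod 19)
6^4 = (6^2)^2 ≡ 17^2 = 289 ≡ 4 (mod 19)
6^5 = 6^4 · 6^1 ≡ 4 · 6 ≡ 5 (mod 19).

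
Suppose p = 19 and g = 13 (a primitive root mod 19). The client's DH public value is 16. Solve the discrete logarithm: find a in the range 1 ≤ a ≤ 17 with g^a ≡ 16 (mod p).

8

Try successive powers of 13 modulo 19:
13^1 ≡ 13
13^2 ≡ 17
13^3 ≡ 12
13^4 ≡ 4
13^5 ≡ 14
13^6 ≡ 11
13^7 ≡ 10
13^8 ≡ 16
Found: a = 8.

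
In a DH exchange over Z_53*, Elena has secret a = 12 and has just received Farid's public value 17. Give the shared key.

Shared key K = 17^12 mod 53.
17^1 ≡ 17 (mod 53)
17^2 = (17^1)^2 ≡ 17^2 = 289 ≡ 24 (mod 53)
17^4 = (17^2)^2 ≡ 24^2 = 576 ≡ 46 (mod 53)
17^8 = (17^4)^2 ≡ 46^2 = 2116 ≡ 49 (mod 53)
17^12 = 17^8 · 17^4 ≡ 49 · 46 ≡ 28 (mod 53).

28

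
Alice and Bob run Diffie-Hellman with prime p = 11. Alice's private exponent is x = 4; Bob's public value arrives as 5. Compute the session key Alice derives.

Shared key K = 5^4 mod 11.
5^1 ≡ 5 (mod 11)
5^2 = (5^1)^2 ≡ 5^2 = 25 ≡ 3 (mod 11)
5^4 = (5^2)^2 ≡ 3^2 = 9 ≡ 9 (mod 11)

9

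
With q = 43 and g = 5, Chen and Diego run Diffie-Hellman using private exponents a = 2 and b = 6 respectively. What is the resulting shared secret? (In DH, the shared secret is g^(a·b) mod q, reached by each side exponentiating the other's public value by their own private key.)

41

Diego sends B = g^b mod q = 5^6 mod 43.
5^1 ≡ 5 (mod 43)
5^2 = (5^1)^2 ≡ 5^2 = 25 ≡ 25 (mod 43)
5^4 = (5^2)^2 ≡ 25^2 = 625 ≡ 23 (mod 43)
5^6 = 5^4 · 5^2 ≡ 23 · 25 ≡ 16 (mod 43).
So B = 16. Chen then computes K = B^a mod q = 16^2 mod 43.
16^1 ≡ 16 (mod 43)
16^2 = (16^1)^2 ≡ 16^2 = 256 ≡ 41 (mod 43)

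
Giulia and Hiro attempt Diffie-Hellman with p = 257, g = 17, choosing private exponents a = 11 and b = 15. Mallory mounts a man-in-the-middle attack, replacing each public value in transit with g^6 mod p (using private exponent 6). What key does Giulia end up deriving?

32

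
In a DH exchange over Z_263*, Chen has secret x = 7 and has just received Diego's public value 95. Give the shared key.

Shared key K = 95^7 mod 263.
95^1 ≡ 95 (mod 263)
95^2 = (95^1)^2 ≡ 95^2 = 9025 ≡ 83 (mod 263)
95^4 = (95^2)^2 ≡ 83^2 = 6889 ≡ 51 (mod 263)
95^7 = 95^4 · 95^2 · 95^1 ≡ 51 · 83 · 95 ≡ 8 (mod 263).

8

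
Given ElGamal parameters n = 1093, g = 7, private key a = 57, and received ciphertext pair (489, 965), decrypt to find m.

137

Shared mask s = c₁^a mod n = 489^57 mod 1093.
489^1 ≡ 489 (mod 1093)
489^2 = (489^1)^2 ≡ 489^2 = 239121 ≡ 847 (mod 1093)
489^4 = (489^2)^2 ≡ 847^2 = 717409 ≡ 401 (mod 1093)
489^8 = (489^4)^2 ≡ 401^2 = 160801 ≡ 130 (mod 1093)
489^16 = (489^8)^2 ≡ 130^2 = 16900 ≡ 505 (mod 1093)
489^32 = (489^16)^2 ≡ 505^2 = 255025 ≡ 356 (mod 1093)
489^57 = 489^32 · 489^16 · 489^8 · 489^1 ≡ 356 · 505 · 130 · 489 ≡ 23 (mod 1093).
So s = 23; s⁻¹ ≡ 998 (mod 1093).
m = c₂ · s⁻¹ mod 1093 = 965 · 998 mod 1093 = 137.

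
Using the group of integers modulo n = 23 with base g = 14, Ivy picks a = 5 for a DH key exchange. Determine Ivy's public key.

Public value = 14^5 (mod 23).
14^1 ≡ 14 (mod 23)
14^2 = (14^1)^2 ≡ 14^2 = 196 ≡ 12 (mod 23)
14^4 = (14^2)^2 ≡ 12^2 = 144 ≡ 6 (mod 23)
14^5 = 14^4 · 14^1 ≡ 6 · 14 ≡ 15 (mod 23).

15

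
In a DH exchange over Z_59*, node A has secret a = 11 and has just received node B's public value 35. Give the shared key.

Shared key K = 35^11 mod 59.
35^1 ≡ 35 (mod 59)
35^2 = (35^1)^2 ≡ 35^2 = 1225 ≡ 45 (mod 59)
35^4 = (35^2)^2 ≡ 45^2 = 2025 ≡ 19 (mod 59)
35^8 = (35^4)^2 ≡ 19^2 = 361 ≡ 7 (mod 59)
35^11 = 35^8 · 35^2 · 35^1 ≡ 7 · 45 · 35 ≡ 51 (mod 59).

51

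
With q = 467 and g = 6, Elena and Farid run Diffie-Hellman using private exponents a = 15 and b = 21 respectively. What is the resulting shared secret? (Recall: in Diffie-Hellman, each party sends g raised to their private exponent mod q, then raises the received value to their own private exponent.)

Farid sends B = g^b mod q = 6^21 mod 467.
6^1 ≡ 6 (mod 467)
6^2 = (6^1)^2 ≡ 6^2 = 36 ≡ 36 (mod 467)
6^4 = (6^2)^2 ≡ 36^2 = 1296 ≡ 362 (mod 467)
6^8 = (6^4)^2 ≡ 362^2 = 131044 ≡ 284 (mod 467)
6^16 = (6^8)^2 ≡ 284^2 = 80656 ≡ 332 (mod 467)
6^21 = 6^16 · 6^4 · 6^1 ≡ 332 · 362 · 6 ≡ 56 (mod 467).
So B = 56. Elena then computes K = B^a mod q = 56^15 mod 467.
56^1 ≡ 56 (mod 467)
56^2 = (56^1)^2 ≡ 56^2 = 3136 ≡ 334 (mod 467)
56^4 = (56^2)^2 ≡ 334^2 = 111556 ≡ 410 (mod 467)
56^8 = (56^4)^2 ≡ 410^2 = 168100 ≡ 447 (mod 467)
56^15 = 56^8 · 56^4 · 56^2 · 56^1 ≡ 447 · 410 · 334 · 56 ≡ 274 (mod 467).

274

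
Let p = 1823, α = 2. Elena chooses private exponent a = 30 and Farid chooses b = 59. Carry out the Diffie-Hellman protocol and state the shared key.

696

Farid sends B = α^b mod p = 2^59 mod 1823.
2^1 ≡ 2 (mod 1823)
2^2 = (2^1)^2 ≡ 2^2 = 4 ≡ 4 (mod 1823)
2^4 = (2^2)^2 ≡ 4^2 = 16 ≡ 16 (mod 1823)
2^8 = (2^4)^2 ≡ 16^2 = 256 ≡ 256 (mod 1823)
2^16 = (2^8)^2 ≡ 256^2 = 65536 ≡ 1731 (mod 1823)
2^32 = (2^16)^2 ≡ 1731^2 = 2996361 ≡ 1172 (mod 1823)
2^59 = 2^32 · 2^16 · 2^8 · 2^2 · 2^1 ≡ 1172 · 1731 · 256 · 4 · 2 ≡ 84 (mod 1823).
So B = 84. Elena then computes K = B^a mod p = 84^30 mod 1823.
84^1 ≡ 84 (mod 1823)
84^2 = (84^1)^2 ≡ 84^2 = 7056 ≡ 1587 (mod 1823)
84^4 = (84^2)^2 ≡ 1587^2 = 2518569 ≡ 1006 (mod 1823)
84^8 = (84^4)^2 ≡ 1006^2 = 1012036 ≡ 271 (mod 1823)
84^16 = (84^8)^2 ≡ 271^2 = 73441 ≡ 521 (mod 1823)
84^30 = 84^16 · 84^8 · 84^4 · 84^2 ≡ 521 · 271 · 1006 · 1587 ≡ 696 (mod 1823).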